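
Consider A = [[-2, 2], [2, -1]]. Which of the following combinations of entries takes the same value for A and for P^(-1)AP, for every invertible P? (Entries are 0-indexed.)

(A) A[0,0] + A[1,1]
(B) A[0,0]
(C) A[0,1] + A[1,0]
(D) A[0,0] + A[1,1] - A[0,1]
A

A[0,0] + A[1,1] is the trace of A. By the cyclic property of the trace, tr(P^(-1)AP) = tr(APP^(-1)) = tr(A), so it is the same for every matrix similar to A.

The other combinations are not similarity invariants. For example, take P = [[1, 2], [0, 1]] (det P = 1), so P^(-1) = [[1, -2], [0, 1]] and
B = P^(-1)AP = [[-6, -8], [2, 3]].
Evaluating each option on A and on B:
(A) A[0,0] + A[1,1]: -3 for A, -3 for B -> unchanged
(B) A[0,0]: -2 for A, -6 for B -> changes
(C) A[0,1] + A[1,0]: 4 for A, -6 for B -> changes
(D) A[0,0] + A[1,1] - A[0,1]: -5 for A, 5 for B -> changes

Only (A) A[0,0] + A[1,1] = -3 survives (and it does so for every P, not just this one), so it is the invariant.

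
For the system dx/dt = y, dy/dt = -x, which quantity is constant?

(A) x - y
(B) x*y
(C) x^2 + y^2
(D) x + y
C

A first integral I satisfies dI/dt = 0 along every solution. Differentiate each option and use the equation of motion:
(A) d/dt[x - y] = y - (-x) = x + y, not identically 0
(B) d/dt[x*y] = (dx/dt)y + x(dy/dt) = y^2 - x^2, not identically 0
(C) d/dt[x^2 + y^2] = 2x*dx/dt + 2y*dy/dt = 2x*y + 2y*(-x) = 0
(D) d/dt[x + y] = y + (-x) = y - x, not identically 0

Only (C) has zero time-derivative. So x^2 + y^2 (the squared radius; trajectories are circles) is the conserved quantity.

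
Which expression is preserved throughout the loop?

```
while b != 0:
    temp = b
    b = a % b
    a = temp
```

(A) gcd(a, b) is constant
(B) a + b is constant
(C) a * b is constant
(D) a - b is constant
A

A loop invariant must hold before the first iteration and be re-established by every execution of the body.

(A) gcd(a, b) is constant: One iteration replaces (a, b) by (b, a mod b). Since a mod b = a - q*b for an integer q, any common divisor of a and b divides b and a mod b, and conversely; hence gcd(b, a mod b) = gcd(a, b). For instance (25, 10) -> (10, 5) keeps gcd = 5. At exit b = 0 and a = gcd of the original inputs.

The other options fail:
(B) a + b is constant: e.g. (a, b) = (25, 10) -> (10, 5): the sum goes from 35 to 15.
(C) a * b is constant: e.g. (a, b) = (25, 10) -> (10, 5): the product goes from 250 to 50.
(D) a - b is constant: e.g. (a, b) = (25, 10) -> (10, 5): the difference goes from 15 to 5.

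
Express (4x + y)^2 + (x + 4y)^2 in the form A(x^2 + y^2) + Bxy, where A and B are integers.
17(x^2 + y^2) + 16xy

Expanding: (4x + y)^2 = 16x^2 + 8xy + y^2
(x + 4y)^2 = x^2 + 8xy + 16y^2
Sum = (16+1)(x^2+y^2) + 16xy = 17(x^2 + y^2) + 16xy
This is symmetric in x and y.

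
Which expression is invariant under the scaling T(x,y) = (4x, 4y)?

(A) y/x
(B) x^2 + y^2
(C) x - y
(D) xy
A

Under the uniform scaling T(x,y) = (4x, 4y):
Substitute the transformed coordinates into each option and compare with the original:
(A) y/x  ->  (4y)/(4x) = y/x   [equals y/x: invariant]
(B) x^2 + y^2  ->  (4x)^2 + (4y)^2 = 16x^2 + 16y^2   [differs from x^2 + y^2: not invariant]
(C) x - y  ->  (4x) - (4y) = 4x - 4y   [differs from x - y: not invariant]
(D) xy  ->  (4x)(4y) = 16xy   [differs from xy: not invariant]

Only option (A), y/x, is unchanged by the transformation.
The common factor 4 cancels in a ratio of coordinates, while sums, products and sums of squares pick up factors of 4 or 16.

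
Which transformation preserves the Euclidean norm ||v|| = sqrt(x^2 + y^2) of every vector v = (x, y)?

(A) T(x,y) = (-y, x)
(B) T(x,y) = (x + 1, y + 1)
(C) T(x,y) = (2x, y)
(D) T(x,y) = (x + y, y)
A

A transformation preserves a norm if ||T(v)|| = ||v|| for every v; a single vector where the norm changes rules an option out.

(A) T(x,y) = (-y, x): preserves the norm -- it is an orthogonal map (a rotation/reflection), and (-y)^2 + (x)^2 simplifies to x^2 + y^2.
(B) T(x,y) = (x + 1, y + 1): v = (1, 0) has norm sqrt((1)^2 + (0)^2) = 1, but T(v) = (2, 1) has norm sqrt(5) -- not preserved.
(C) T(x,y) = (2x, y): v = (1, 0) has norm sqrt((1)^2 + (0)^2) = 1, but T(v) = (2, 0) has norm 2 -- not preserved.
(D) T(x,y) = (x + y, y): v = (0, 1) has norm sqrt((0)^2 + (1)^2) = 1, but T(v) = (1, 1) has norm sqrt(2) -- not preserved.

Therefore the answer is (A).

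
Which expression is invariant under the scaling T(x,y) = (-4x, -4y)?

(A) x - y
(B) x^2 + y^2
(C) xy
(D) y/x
D

Under the uniform scaling T(x,y) = (-4x, -4y):
Substitute the transformed coordinates into each option and compare with the original:
(A) x - y  ->  (-4x) - (-4y) = -4x + 4y   [differs from x - y: not invariant]
(B) x^2 + y^2  ->  (-4x)^2 + (-4y)^2 = 16x^2 + 16y^2   [differs from x^2 + y^2: not invariant]
(C) xy  ->  (-4x)(-4y) = 16xy   [differs from xy: not invariant]
(D) y/x  ->  (-4y)/(-4x) = y/x   [equals y/x: invariant]

Only option (D), y/x, is unchanged by the transformation.
The common factor -4 cancels in a ratio of coordinates, while sums, products and sums of squares pick up factors of -4 or 16.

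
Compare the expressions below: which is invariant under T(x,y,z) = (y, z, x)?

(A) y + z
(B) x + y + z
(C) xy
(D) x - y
B

Apply T(x,y,z) = (y, z, x) to each option, i.e. replace (x, y, z) by the transformed coordinates.
Substitute the transformed coordinates into each option and compare with the original:
(A) y + z  ->  (z) + (x) = x + z   [differs from y + z: not invariant]
(B) x + y + z  ->  (y) + (z) + (x) = x + y + z   [equals x + y + z: invariant]
(C) xy  ->  (y)(z) = yz   [differs from xy: not invariant]
(D) x - y  ->  (y) - (z) = y - z   [differs from x - y: not invariant]

Only option (B), x + y + z, is unchanged by the transformation.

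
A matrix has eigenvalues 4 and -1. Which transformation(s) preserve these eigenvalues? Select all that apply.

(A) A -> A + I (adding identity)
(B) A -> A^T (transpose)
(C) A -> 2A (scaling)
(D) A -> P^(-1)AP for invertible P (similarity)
B and D

Eigenvalues are preserved by:
1. Similarity transformations: A -> P^(-1)AP (same characteristic polynomial)
2. Transpose: A^T has the same eigenvalues as A

Eigenvalues are NOT preserved by:
- Adding identity: eigenvalues become 4+1, -1+1
- Scaling: eigenvalues become 8, -2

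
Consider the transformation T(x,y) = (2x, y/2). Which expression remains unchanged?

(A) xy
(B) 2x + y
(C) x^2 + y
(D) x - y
A

An expression E(x,y) is invariant under T if E(T(x,y)) = E(x,y). Here T(x,y) = (2x, y/2).
Substitute the transformed coordinates into each option and compare with the original:
(A) xy  ->  (2x)(y/2) = xy   [equals xy: invariant]
(B) 2x + y  ->  2(2x) + (y/2) = 4x + y/2   [differs from 2x + y: not invariant]
(C) x^2 + y  ->  (2x)^2 + (y/2) = 4x^2 + y/2   [differs from x^2 + y: not invariant]
(D) x - y  ->  (2x) - (y/2) = 2x - y/2   [differs from x - y: not invariant]

Only option (A), xy, is unchanged by the transformation.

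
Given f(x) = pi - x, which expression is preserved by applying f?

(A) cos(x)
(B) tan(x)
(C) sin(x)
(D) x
C

For f(x) = pi - x:
sin(pi - x) = sin(x), so sine is invariant under this transformation.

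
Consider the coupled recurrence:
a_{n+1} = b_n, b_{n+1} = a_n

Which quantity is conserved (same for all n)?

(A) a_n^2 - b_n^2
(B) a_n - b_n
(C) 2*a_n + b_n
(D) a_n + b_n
D

Replace a_n by a_{n+1} = b_n and b_n by b_{n+1} = a_n in each option and simplify:
(A) a_n^2 - b_n^2  ->  (b_n)^2 - (a_n)^2 = -a_n^2 + b_n^2   [not conserved]
(B) a_n - b_n  ->  (b_n) - (a_n) = -a_n + b_n   [not conserved]
(C) 2*a_n + b_n  ->  2*(b_n) + (a_n) = a_n + 2*b_n   [not conserved]
(D) a_n + b_n  ->  (b_n) + (a_n) = a_n + b_n   [conserved]

Only (D) a_n + b_n returns to itself after one step, so it is the conserved quantity.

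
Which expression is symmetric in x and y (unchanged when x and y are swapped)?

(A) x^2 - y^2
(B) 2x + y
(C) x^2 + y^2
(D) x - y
C

A symmetric expression is unchanged when the variables are permuted; here the transformation to test is the swap (x, y) -> (y, x).
Substitute the transformed coordinates into each option and compare with the original:
(A) x^2 - y^2  ->  (y)^2 - (x)^2 = -x^2 + y^2   [differs from x^2 - y^2: not invariant]
(B) 2x + y  ->  2(y) + (x) = x + 2y   [differs from 2x + y: not invariant]
(C) x^2 + y^2  ->  (y)^2 + (x)^2 = x^2 + y^2   [equals x^2 + y^2: invariant]
(D) x - y  ->  (y) - (x) = -x + y   [differs from x - y: not invariant]

Only option (C), x^2 + y^2, is unchanged by the transformation.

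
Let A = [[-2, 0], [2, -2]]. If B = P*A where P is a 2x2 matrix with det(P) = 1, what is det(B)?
4

By the multiplicative property of determinants, det(B) = det(P*A) = det(P) * det(A) = det(A),
so the determinant is invariant under multiplication by any determinant-1 matrix; we just need det(A).

det(A) = (-2)(-2) - (0)(2) = 4 - 0 = 4

Therefore det(B) = 1 * 4 = 4.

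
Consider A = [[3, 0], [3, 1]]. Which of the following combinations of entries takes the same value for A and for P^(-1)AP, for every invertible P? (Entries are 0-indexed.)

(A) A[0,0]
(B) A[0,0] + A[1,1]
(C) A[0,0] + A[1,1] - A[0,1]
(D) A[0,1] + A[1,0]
B

A[0,0] + A[1,1] is the trace of A. By the cyclic property of the trace, tr(P^(-1)AP) = tr(APP^(-1)) = tr(A), so it is the same for every matrix similar to A.

The other combinations are not similarity invariants. For example, take P = [[1, -1], [0, 1]] (det P = 1), so P^(-1) = [[1, 1], [0, 1]] and
B = P^(-1)AP = [[6, -5], [3, -2]].
Evaluating each option on A and on B:
(A) A[0,0]: 3 for A, 6 for B -> changes
(B) A[0,0] + A[1,1]: 4 for A, 4 for B -> unchanged
(C) A[0,0] + A[1,1] - A[0,1]: 4 for A, 9 for B -> changes
(D) A[0,1] + A[1,0]: 3 for A, -2 for B -> changes

Only (B) A[0,0] + A[1,1] = 4 survives (and it does so for every P, not just this one), so it is the invariant.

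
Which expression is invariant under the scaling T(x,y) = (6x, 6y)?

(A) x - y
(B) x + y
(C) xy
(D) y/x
D

Under the uniform scaling T(x,y) = (6x, 6y):
Substitute the transformed coordinates into each option and compare with the original:
(A) x - y  ->  (6x) - (6y) = 6x - 6y   [differs from x - y: not invariant]
(B) x + y  ->  (6x) + (6y) = 6x + 6y   [differs from x + y: not invariant]
(C) xy  ->  (6x)(6y) = 36xy   [differs from xy: not invariant]
(D) y/x  ->  (6y)/(6x) = y/x   [equals y/x: invariant]

Only option (D), y/x, is unchanged by the transformation.
The common factor 6 cancels in a ratio of coordinates, while sums, products and sums of squares pick up factors of 6 or 36.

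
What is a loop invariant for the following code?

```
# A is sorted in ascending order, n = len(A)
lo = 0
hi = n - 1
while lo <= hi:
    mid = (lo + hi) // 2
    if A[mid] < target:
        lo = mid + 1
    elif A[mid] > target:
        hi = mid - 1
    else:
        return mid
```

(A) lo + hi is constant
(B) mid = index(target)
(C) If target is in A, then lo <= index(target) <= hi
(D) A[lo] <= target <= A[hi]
C

A loop invariant must hold before the first iteration and be re-established by every execution of the body.

(C) If target is in A, then lo <= index(target) <= hi: Before the loop [lo, hi] = [0, n-1] covers every index. When A[mid] < target, sortedness puts target strictly to the right of mid, so setting lo = mid + 1 keeps index(target) in [lo, hi]; symmetrically for hi = mid - 1. Hence 'if target is in A then lo <= index(target) <= hi' holds after every iteration, and when lo > hi it proves target is absent.

The other options fail:
(A) lo + hi is constant: each iteration moves exactly one of lo, hi, so lo + hi changes (e.g. 0 + (n-1) becomes (mid+1) + (n-1)).
(B) mid = index(target): mid is just the current probe; it equals index(target) only on the iteration that returns.
(D) A[lo] <= target <= A[hi]: fails when target is not in A (e.g. target < A[0] already violates it before the loop), so it is not maintained in general.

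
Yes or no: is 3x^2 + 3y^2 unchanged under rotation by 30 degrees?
Yes

Applying rotation by 30 degrees: x' = x*cos(30 degrees) - y*sin(30 degrees) = sqrt(3)x/2 - y/2, y' = x*sin(30 degrees) + y*cos(30 degrees) = x/2 + sqrt(3)y/2

Substituting into 3x^2 + 3y^2:
3(sqrt(3)x/2 - y/2)^2 + 3(x/2 + sqrt(3)y/2)^2
= 3x^2 + 3y^2

This equals the original expression 3x^2 + 3y^2, so it IS invariant.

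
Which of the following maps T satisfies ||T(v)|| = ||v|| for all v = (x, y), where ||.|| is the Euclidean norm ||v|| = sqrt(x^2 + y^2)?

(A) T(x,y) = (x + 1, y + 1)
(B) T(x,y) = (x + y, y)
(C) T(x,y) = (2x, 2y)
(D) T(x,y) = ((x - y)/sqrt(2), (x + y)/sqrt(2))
D

A transformation preserves a norm if ||T(v)|| = ||v|| for every v; a single vector where the norm changes rules an option out.

(A) T(x,y) = (x + 1, y + 1): v = (1, 0) has norm sqrt((1)^2 + (0)^2) = 1, but T(v) = (2, 1) has norm sqrt(5) -- not preserved.
(B) T(x,y) = (x + y, y): v = (0, 1) has norm sqrt((0)^2 + (1)^2) = 1, but T(v) = (1, 1) has norm sqrt(2) -- not preserved.
(C) T(x,y) = (2x, 2y): v = (1, 0) has norm sqrt((1)^2 + (0)^2) = 1, but T(v) = (2, 0) has norm 2 -- not preserved.
(D) T(x,y) = ((x - y)/sqrt(2), (x + y)/sqrt(2)): preserves the norm -- it is an orthogonal map (a rotation/reflection), and (sqrt(2)(x - y)/2)^2 + (sqrt(2)(x + y)/2)^2 simplifies to x^2 + y^2.

Therefore the answer is (D).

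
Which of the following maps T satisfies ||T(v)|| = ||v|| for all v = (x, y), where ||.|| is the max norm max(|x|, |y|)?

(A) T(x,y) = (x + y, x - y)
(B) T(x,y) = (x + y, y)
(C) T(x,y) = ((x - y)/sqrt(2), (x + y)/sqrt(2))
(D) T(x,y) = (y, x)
D

A transformation preserves a norm if ||T(v)|| = ||v|| for every v; a single vector where the norm changes rules an option out.

(A) T(x,y) = (x + y, x - y): v = (1, 1) has norm max(|1|, |1|) = 1, but T(v) = (2, 0) has norm 2 -- not preserved.
(B) T(x,y) = (x + y, y): v = (1, 1) has norm max(|1|, |1|) = 1, but T(v) = (2, 1) has norm 2 -- not preserved.
(C) T(x,y) = ((x - y)/sqrt(2), (x + y)/sqrt(2)): v = (1, 0) has norm max(|1|, |0|) = 1, but T(v) = (sqrt(2)/2, sqrt(2)/2) has norm sqrt(2)/2 -- not preserved.
(D) T(x,y) = (y, x): preserves the norm -- it only permutes the coordinates and/or flips signs, which leaves max(|x|, |y|) unchanged.

Therefore the answer is (D).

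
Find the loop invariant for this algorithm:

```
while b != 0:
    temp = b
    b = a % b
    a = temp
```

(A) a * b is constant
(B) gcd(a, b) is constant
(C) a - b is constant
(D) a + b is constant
B

A loop invariant must hold before the first iteration and be re-established by every execution of the body.

(B) gcd(a, b) is constant: One iteration replaces (a, b) by (b, a mod b). Since a mod b = a - q*b for an integer q, any common divisor of a and b divides b and a mod b, and conversely; hence gcd(b, a mod b) = gcd(a, b). For instance (13, 12) -> (12, 1) keeps gcd = 1. At exit b = 0 and a = gcd of the original inputs.

The other options fail:
(A) a * b is constant: e.g. (a, b) = (13, 12) -> (12, 1): the product goes from 156 to 12.
(C) a - b is constant: e.g. (a, b) = (13, 12) -> (12, 1): the difference goes from 1 to 11.
(D) a + b is constant: e.g. (a, b) = (13, 12) -> (12, 1): the sum goes from 25 to 13.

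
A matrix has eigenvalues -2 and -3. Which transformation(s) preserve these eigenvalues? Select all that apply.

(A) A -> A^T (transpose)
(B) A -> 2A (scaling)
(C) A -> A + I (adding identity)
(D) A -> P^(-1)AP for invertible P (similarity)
A and D

Eigenvalues are preserved by:
1. Similarity transformations: A -> P^(-1)AP (same characteristic polynomial)
2. Transpose: A^T has the same eigenvalues as A

Eigenvalues are NOT preserved by:
- Adding identity: eigenvalues become -2+1, -3+1
- Scaling: eigenvalues become -4, -6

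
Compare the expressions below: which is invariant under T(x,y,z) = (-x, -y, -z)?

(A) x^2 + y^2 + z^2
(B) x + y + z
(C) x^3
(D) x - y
A

Apply T(x,y,z) = (-x, -y, -z) to each option, i.e. replace (x, y, z) by the transformed coordinates.
Substitute the transformed coordinates into each option and compare with the original:
(A) x^2 + y^2 + z^2  ->  (-x)^2 + (-y)^2 + (-z)^2 = x^2 + y^2 + z^2   [equals x^2 + y^2 + z^2: invariant]
(B) x + y + z  ->  (-x) + (-y) + (-z) = -x - y - z   [differs from x + y + z: not invariant]
(C) x^3  ->  (-x)^3 = -x^3   [differs from x^3: not invariant]
(D) x - y  ->  (-x) - (-y) = -x + y   [differs from x - y: not invariant]

Only option (A), x^2 + y^2 + z^2, is unchanged by the transformation.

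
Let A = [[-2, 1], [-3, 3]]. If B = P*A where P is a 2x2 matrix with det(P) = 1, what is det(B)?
-3

By the multiplicative property of determinants, det(B) = det(P*A) = det(P) * det(A) = det(A),
so the determinant is invariant under multiplication by any determinant-1 matrix; we just need det(A).

det(A) = (-2)(3) - (1)(-3) = -6 - (-3) = -3

Therefore det(B) = 1 * (-3) = -3.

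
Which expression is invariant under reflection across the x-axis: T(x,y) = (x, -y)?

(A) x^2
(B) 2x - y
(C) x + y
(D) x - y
A

The map is reflection across the x-axis: T(x,y) = (x, -y).
Substitute the transformed coordinates into each option and compare with the original:
(A) x^2  ->  (x)^2 = x^2   [equals x^2: invariant]
(B) 2x - y  ->  2(x) - (-y) = 2x + y   [differs from 2x - y: not invariant]
(C) x + y  ->  (x) + (-y) = x - y   [differs from x + y: not invariant]
(D) x - y  ->  (x) - (-y) = x + y   [differs from x - y: not invariant]

Only option (A), x^2, is unchanged by the transformation.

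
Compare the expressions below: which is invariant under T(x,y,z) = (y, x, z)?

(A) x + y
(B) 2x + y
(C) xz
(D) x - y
A

Apply T(x,y,z) = (y, x, z) to each option, i.e. replace (x, y, z) by the transformed coordinates.
Substitute the transformed coordinates into each option and compare with the original:
(A) x + y  ->  (y) + (x) = x + y   [equals x + y: invariant]
(B) 2x + y  ->  2(y) + (x) = x + 2y   [differs from 2x + y: not invariant]
(C) xz  ->  (y)(z) = yz   [differs from xz: not invariant]
(D) x - y  ->  (y) - (x) = -x + y   [differs from x - y: not invariant]

Only option (A), x + y, is unchanged by the transformation.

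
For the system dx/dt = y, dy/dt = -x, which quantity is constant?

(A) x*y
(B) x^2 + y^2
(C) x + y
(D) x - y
B

A first integral I satisfies dI/dt = 0 along every solution. Differentiate each option and use the equation of motion:
(A) d/dt[x*y] = (dx/dt)y + x(dy/dt) = y^2 - x^2, not identically 0
(B) d/dt[x^2 + y^2] = 2x*dx/dt + 2y*dy/dt = 2x*y + 2y*(-x) = 0
(C) d/dt[x + y] = y + (-x) = y - x, not identically 0
(D) d/dt[x - y] = y - (-x) = x + y, not identically 0

Only (B) has zero time-derivative. So x^2 + y^2 (the squared radius; trajectories are circles) is the conserved quantity.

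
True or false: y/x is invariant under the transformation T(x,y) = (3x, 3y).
True

Substitute T(x,y) = (3x, 3y) into the expression and compare with the original.

Original: y/x
After applying T: (3y)/(3x) = y/x

This is identical to the original y/x, so the expression is invariant.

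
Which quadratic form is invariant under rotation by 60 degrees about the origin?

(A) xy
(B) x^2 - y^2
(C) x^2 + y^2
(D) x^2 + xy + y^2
C

Rotation by 60 degrees sends (x, y) to (x/2 - sqrt(3)y/2, sqrt(3)x/2 + y/2).
Substitute the transformed coordinates into each option and compare with the original:
(A) xy  ->  (x/2 - sqrt(3)y/2)(sqrt(3)x/2 + y/2) = sqrt(3)x^2/4 - xy/2 - sqrt(3)y^2/4   [differs from xy: not invariant]
(B) x^2 - y^2  ->  (x/2 - sqrt(3)y/2)^2 - (sqrt(3)x/2 + y/2)^2 = -x^2/2 - sqrt(3)xy + y^2/2   [differs from x^2 - y^2: not invariant]
(C) x^2 + y^2  ->  (x/2 - sqrt(3)y/2)^2 + (sqrt(3)x/2 + y/2)^2 = x^2 + y^2   [equals x^2 + y^2: invariant]
(D) x^2 + xy + y^2  ->  (x/2 - sqrt(3)y/2)^2 + (x/2 - sqrt(3)y/2)(sqrt(3)x/2 + y/2) + (sqrt(3)x/2 + y/2)^2 = sqrt(3)x^2/4 + x^2 - xy/2 - sqrt(3)y^2/4 + y^2   [differs from x^2 + xy + y^2: not invariant]

Only option (C), x^2 + y^2, is unchanged by the transformation.
x^2 + y^2 is the squared distance from the origin, which rotations preserve.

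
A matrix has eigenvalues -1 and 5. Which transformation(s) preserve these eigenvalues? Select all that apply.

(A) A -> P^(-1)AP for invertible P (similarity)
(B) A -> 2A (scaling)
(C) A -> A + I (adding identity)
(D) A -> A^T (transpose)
A and D

Eigenvalues are preserved by:
1. Similarity transformations: A -> P^(-1)AP (same characteristic polynomial)
2. Transpose: A^T has the same eigenvalues as A

Eigenvalues are NOT preserved by:
- Adding identity: eigenvalues become -1+1, 5+1
- Scaling: eigenvalues become -2, 10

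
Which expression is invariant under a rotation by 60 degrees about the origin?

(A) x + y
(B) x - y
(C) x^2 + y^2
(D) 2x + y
C

A rotation by 60 degrees sends (x, y) to (x/2 - sqrt(3)y/2, sqrt(3)x/2 + y/2).
Substitute the transformed coordinates into each option and compare with the original:
(A) x + y  ->  (x/2 - sqrt(3)y/2) + (sqrt(3)x/2 + y/2) = x/2 + sqrt(3)x/2 - sqrt(3)y/2 + y/2   [differs from x + y: not invariant]
(B) x - y  ->  (x/2 - sqrt(3)y/2) - (sqrt(3)x/2 + y/2) = -sqrt(3)x/2 + x/2 - sqrt(3)y/2 - y/2   [differs from x - y: not invariant]
(C) x^2 + y^2  ->  (x/2 - sqrt(3)y/2)^2 + (sqrt(3)x/2 + y/2)^2 = x^2 + y^2   [equals x^2 + y^2: invariant]
(D) 2x + y  ->  2(x/2 - sqrt(3)y/2) + (sqrt(3)x/2 + y/2) = sqrt(3)x/2 + x - sqrt(3)y + y/2   [differs from 2x + y: not invariant]

Only option (C), x^2 + y^2, is unchanged by the transformation.
Geometrically, x^2 + y^2 is the squared distance from the origin, which every rotation about the origin preserves.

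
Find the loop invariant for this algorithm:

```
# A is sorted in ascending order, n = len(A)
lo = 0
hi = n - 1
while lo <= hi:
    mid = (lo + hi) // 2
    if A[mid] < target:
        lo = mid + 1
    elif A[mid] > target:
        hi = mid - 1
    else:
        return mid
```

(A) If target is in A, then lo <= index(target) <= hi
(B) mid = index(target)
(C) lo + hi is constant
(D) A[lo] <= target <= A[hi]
A

A loop invariant must hold before the first iteration and be re-established by every execution of the body.

(A) If target is in A, then lo <= index(target) <= hi: Before the loop [lo, hi] = [0, n-1] covers every index. When A[mid] < target, sortedness puts target strictly to the right of mid, so setting lo = mid + 1 keeps index(target) in [lo, hi]; symmetrically for hi = mid - 1. Hence 'if target is in A then lo <= index(target) <= hi' holds after every iteration, and when lo > hi it proves target is absent.

The other options fail:
(B) mid = index(target): mid is just the current probe; it equals index(target) only on the iteration that returns.
(C) lo + hi is constant: each iteration moves exactly one of lo, hi, so lo + hi changes (e.g. 0 + (n-1) becomes (mid+1) + (n-1)).
(D) A[lo] <= target <= A[hi]: fails when target is not in A (e.g. target < A[0] already violates it before the loop), so it is not maintained in general.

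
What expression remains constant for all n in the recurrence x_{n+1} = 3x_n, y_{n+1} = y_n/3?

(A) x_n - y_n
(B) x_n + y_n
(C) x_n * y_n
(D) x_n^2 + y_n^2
C

For the recurrence x_{n+1} = 3x_n, y_{n+1} = y_n/3:

x_{n+1} * y_{n+1} = (3x_n) * (y_n/3) = x_n * y_n
The product is conserved.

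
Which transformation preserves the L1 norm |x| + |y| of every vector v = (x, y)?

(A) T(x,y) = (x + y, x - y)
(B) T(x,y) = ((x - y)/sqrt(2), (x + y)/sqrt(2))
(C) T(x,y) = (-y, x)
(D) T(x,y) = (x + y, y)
C

A transformation preserves a norm if ||T(v)|| = ||v|| for every v; a single vector where the norm changes rules an option out.

(A) T(x,y) = (x + y, x - y): v = (1, 0) has norm |1| + |0| = 1, but T(v) = (1, 1) has norm 2 -- not preserved.
(B) T(x,y) = ((x - y)/sqrt(2), (x + y)/sqrt(2)): v = (1, 0) has norm |1| + |0| = 1, but T(v) = (sqrt(2)/2, sqrt(2)/2) has norm sqrt(2) -- not preserved.
(C) T(x,y) = (-y, x): preserves the norm -- it only permutes the coordinates and/or flips signs, which leaves |x| + |y| unchanged.
(D) T(x,y) = (x + y, y): v = (0, 1) has norm |0| + |1| = 1, but T(v) = (1, 1) has norm 2 -- not preserved.

Therefore the answer is (C).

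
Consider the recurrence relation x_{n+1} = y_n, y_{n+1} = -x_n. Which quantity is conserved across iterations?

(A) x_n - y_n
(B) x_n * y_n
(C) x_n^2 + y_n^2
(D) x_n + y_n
C

For the recurrence x_{n+1} = y_n, y_{n+1} = -x_n:

x_{n+1}^2 + y_{n+1}^2 = y_n^2 + (-x_n)^2 = x_n^2 + y_n^2
The sum of squares is conserved (like energy in a harmonic oscillator).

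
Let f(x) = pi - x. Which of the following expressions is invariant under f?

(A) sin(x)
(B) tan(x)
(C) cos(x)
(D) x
A

For f(x) = pi - x:
sin(pi - x) = sin(x), so sine is invariant under this transformation.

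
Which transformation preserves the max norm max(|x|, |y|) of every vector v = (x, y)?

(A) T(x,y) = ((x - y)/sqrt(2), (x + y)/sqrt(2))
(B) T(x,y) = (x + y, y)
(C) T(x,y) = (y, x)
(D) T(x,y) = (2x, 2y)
C

A transformation preserves a norm if ||T(v)|| = ||v|| for every v; a single vector where the norm changes rules an option out.

(A) T(x,y) = ((x - y)/sqrt(2), (x + y)/sqrt(2)): v = (1, 0) has norm max(|1|, |0|) = 1, but T(v) = (sqrt(2)/2, sqrt(2)/2) has norm sqrt(2)/2 -- not preserved.
(B) T(x,y) = (x + y, y): v = (1, 1) has norm max(|1|, |1|) = 1, but T(v) = (2, 1) has norm 2 -- not preserved.
(C) T(x,y) = (y, x): preserves the norm -- it only permutes the coordinates and/or flips signs, which leaves max(|x|, |y|) unchanged.
(D) T(x,y) = (2x, 2y): v = (1, 0) has norm max(|1|, |0|) = 1, but T(v) = (2, 0) has norm 2 -- not preserved.

Therefore the answer is (C).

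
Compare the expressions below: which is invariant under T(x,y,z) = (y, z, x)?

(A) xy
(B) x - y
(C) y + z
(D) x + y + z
D

Apply T(x,y,z) = (y, z, x) to each option, i.e. replace (x, y, z) by the transformed coordinates.
Substitute the transformed coordinates into each option and compare with the original:
(A) xy  ->  (y)(z) = yz   [differs from xy: not invariant]
(B) x - y  ->  (y) - (z) = y - z   [differs from x - y: not invariant]
(C) y + z  ->  (z) + (x) = x + z   [differs from y + z: not invariant]
(D) x + y + z  ->  (y) + (z) + (x) = x + y + z   [equals x + y + z: invariant]

Only option (D), x + y + z, is unchanged by the transformation.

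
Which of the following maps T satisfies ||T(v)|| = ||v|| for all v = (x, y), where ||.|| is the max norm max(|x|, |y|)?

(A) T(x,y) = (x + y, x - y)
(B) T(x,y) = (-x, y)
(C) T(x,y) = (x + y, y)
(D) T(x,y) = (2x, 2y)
B

A transformation preserves a norm if ||T(v)|| = ||v|| for every v; a single vector where the norm changes rules an option out.

(A) T(x,y) = (x + y, x - y): v = (1, 1) has norm max(|1|, |1|) = 1, but T(v) = (2, 0) has norm 2 -- not preserved.
(B) T(x,y) = (-x, y): preserves the norm -- it only permutes the coordinates and/or flips signs, which leaves max(|x|, |y|) unchanged.
(C) T(x,y) = (x + y, y): v = (1, 1) has norm max(|1|, |1|) = 1, but T(v) = (2, 1) has norm 2 -- not preserved.
(D) T(x,y) = (2x, 2y): v = (1, 0) has norm max(|1|, |0|) = 1, but T(v) = (2, 0) has norm 2 -- not preserved.

Therefore the answer is (B).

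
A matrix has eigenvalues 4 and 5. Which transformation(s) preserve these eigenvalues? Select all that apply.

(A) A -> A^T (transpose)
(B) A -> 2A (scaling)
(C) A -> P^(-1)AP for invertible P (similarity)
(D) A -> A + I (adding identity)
A and C

Eigenvalues are preserved by:
1. Similarity transformations: A -> P^(-1)AP (same characteristic polynomial)
2. Transpose: A^T has the same eigenvalues as A

Eigenvalues are NOT preserved by:
- Adding identity: eigenvalues become 4+1, 5+1
- Scaling: eigenvalues become 8, 10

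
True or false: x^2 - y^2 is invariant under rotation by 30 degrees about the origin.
False

Applying rotation by 30 degrees: x' = x*cos(30 degrees) - y*sin(30 degrees) = sqrt(3)x/2 - y/2, y' = x*sin(30 degrees) + y*cos(30 degrees) = x/2 + sqrt(3)y/2

Substituting into x^2 - y^2:
(sqrt(3)x/2 - y/2)^2 - (x/2 + sqrt(3)y/2)^2
= x^2/2 - sqrt(3)xy - y^2/2

This differs from the original expression x^2 - y^2, so it is NOT invariant.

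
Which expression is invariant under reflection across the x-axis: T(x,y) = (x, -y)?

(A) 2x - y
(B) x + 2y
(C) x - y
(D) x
D

The map is reflection across the x-axis: T(x,y) = (x, -y).
Substitute the transformed coordinates into each option and compare with the original:
(A) 2x - y  ->  2(x) - (-y) = 2x + y   [differs from 2x - y: not invariant]
(B) x + 2y  ->  (x) + 2(-y) = x - 2y   [differs from x + 2y: not invariant]
(C) x - y  ->  (x) - (-y) = x + y   [differs from x - y: not invariant]
(D) x  ->  (x) = x   [equals x: invariant]

Only option (D), x, is unchanged by the transformation.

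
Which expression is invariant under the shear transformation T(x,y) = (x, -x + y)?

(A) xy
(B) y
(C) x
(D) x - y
C

Under the shear T(x,y) = (x, -x + y):
Substitute the transformed coordinates into each option and compare with the original:
(A) xy  ->  (x)(-x + y) = -x^2 + xy   [differs from xy: not invariant]
(B) y  ->  (-x + y) = -x + y   [differs from y: not invariant]
(C) x  ->  (x) = x   [equals x: invariant]
(D) x - y  ->  (x) - (-x + y) = 2x - y   [differs from x - y: not invariant]

Only option (C), x, is unchanged by the transformation.
A vertical shear moves points parallel to the y-axis, so the x-coordinate (and any function of x alone) is unchanged.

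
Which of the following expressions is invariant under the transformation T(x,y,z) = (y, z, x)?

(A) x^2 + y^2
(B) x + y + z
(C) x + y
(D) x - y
B

Apply T(x,y,z) = (y, z, x) to each option, i.e. replace (x, y, z) by the transformed coordinates.
Substitute the transformed coordinates into each option and compare with the original:
(A) x^2 + y^2  ->  (y)^2 + (z)^2 = y^2 + z^2   [differs from x^2 + y^2: not invariant]
(B) x + y + z  ->  (y) + (z) + (x) = x + y + z   [equals x + y + z: invariant]
(C) x + y  ->  (y) + (z) = y + z   [differs from x + y: not invariant]
(D) x - y  ->  (y) - (z) = y - z   [differs from x - y: not invariant]

Only option (B), x + y + z, is unchanged by the transformation.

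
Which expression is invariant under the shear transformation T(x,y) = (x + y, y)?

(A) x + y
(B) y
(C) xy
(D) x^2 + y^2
B

Under the shear T(x,y) = (x + y, y):
Substitute the transformed coordinates into each option and compare with the original:
(A) x + y  ->  (x + y) + (y) = x + 2y   [differs from x + y: not invariant]
(B) y  ->  (y) = y   [equals y: invariant]
(C) xy  ->  (x + y)(y) = xy + y^2   [differs from xy: not invariant]
(D) x^2 + y^2  ->  (x + y)^2 + (y)^2 = x^2 + 2xy + 2y^2   [differs from x^2 + y^2: not invariant]

Only option (B), y, is unchanged by the transformation.
A horizontal shear moves points parallel to the x-axis, so the y-coordinate (and any function of y alone) is unchanged.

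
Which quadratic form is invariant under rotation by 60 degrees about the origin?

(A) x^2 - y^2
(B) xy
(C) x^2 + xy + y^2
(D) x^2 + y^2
D

Rotation by 60 degrees sends (x, y) to (x/2 - sqrt(3)y/2, sqrt(3)x/2 + y/2).
Substitute the transformed coordinates into each option and compare with the original:
(A) x^2 - y^2  ->  (x/2 - sqrt(3)y/2)^2 - (sqrt(3)x/2 + y/2)^2 = -x^2/2 - sqrt(3)xy + y^2/2   [differs from x^2 - y^2: not invariant]
(B) xy  ->  (x/2 - sqrt(3)y/2)(sqrt(3)x/2 + y/2) = sqrt(3)x^2/4 - xy/2 - sqrt(3)y^2/4   [differs from xy: not invariant]
(C) x^2 + xy + y^2  ->  (x/2 - sqrt(3)y/2)^2 + (x/2 - sqrt(3)y/2)(sqrt(3)x/2 + y/2) + (sqrt(3)x/2 + y/2)^2 = sqrt(3)x^2/4 + x^2 - xy/2 - sqrt(3)y^2/4 + y^2   [differs from x^2 + xy + y^2: not invariant]
(D) x^2 + y^2  ->  (x/2 - sqrt(3)y/2)^2 + (sqrt(3)x/2 + y/2)^2 = x^2 + y^2   [equals x^2 + y^2: invariant]

Only option (D), x^2 + y^2, is unchanged by the transformation.
x^2 + y^2 is the squared distance from the origin, which rotations preserve.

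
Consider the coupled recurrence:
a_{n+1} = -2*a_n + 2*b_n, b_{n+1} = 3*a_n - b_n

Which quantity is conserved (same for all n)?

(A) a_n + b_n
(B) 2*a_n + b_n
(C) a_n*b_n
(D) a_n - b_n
A

Replace a_n by a_{n+1} = -2*a_n + 2*b_n and b_n by b_{n+1} = 3*a_n - b_n in each option and simplify:
(A) a_n + b_n  ->  (-2*a_n + 2*b_n) + (3*a_n - b_n) = a_n + b_n   [conserved]
(B) 2*a_n + b_n  ->  2*(-2*a_n + 2*b_n) + (3*a_n - b_n) = -a_n + 3*b_n   [not conserved]
(C) a_n*b_n  ->  (-2*a_n + 2*b_n)*(3*a_n - b_n) = -6*a_n^2 + 8*a_n*b_n - 2*b_n^2   [not conserved]
(D) a_n - b_n  ->  (-2*a_n + 2*b_n) - (3*a_n - b_n) = -5*a_n + 3*b_n   [not conserved]

Only (A) a_n + b_n returns to itself after one step, so it is the conserved quantity.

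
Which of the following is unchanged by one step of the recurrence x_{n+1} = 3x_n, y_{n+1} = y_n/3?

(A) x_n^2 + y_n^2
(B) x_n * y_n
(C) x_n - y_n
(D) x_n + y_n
B

For the recurrence x_{n+1} = 3x_n, y_{n+1} = y_n/3:

x_{n+1} * y_{n+1} = (3x_n) * (y_n/3) = x_n * y_n
The product is conserved.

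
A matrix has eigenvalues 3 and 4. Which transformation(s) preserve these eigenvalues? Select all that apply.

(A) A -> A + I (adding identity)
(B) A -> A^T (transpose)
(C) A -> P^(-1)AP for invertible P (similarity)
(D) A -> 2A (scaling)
B and C

Eigenvalues are preserved by:
1. Similarity transformations: A -> P^(-1)AP (same characteristic polynomial)
2. Transpose: A^T has the same eigenvalues as A

Eigenvalues are NOT preserved by:
- Adding identity: eigenvalues become 3+1, 4+1
- Scaling: eigenvalues become 6, 8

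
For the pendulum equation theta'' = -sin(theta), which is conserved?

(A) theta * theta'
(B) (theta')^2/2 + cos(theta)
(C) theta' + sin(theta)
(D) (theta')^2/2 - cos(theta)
D

A first integral I satisfies dI/dt = 0 along every solution. Differentiate each option and use the equation of motion:
(A) d/dt[theta * theta'] = (theta')^2 + theta theta'' = (theta')^2 - theta sin(theta), not identically 0
(B) d/dt[(theta')^2/2 + cos(theta)] = theta' theta'' - sin(theta) theta' = -2 theta' sin(theta), not identically 0
(C) d/dt[theta' + sin(theta)] = theta'' + cos(theta) theta' = -sin(theta) + theta' cos(theta), not identically 0
(D) d/dt[(theta')^2/2 - cos(theta)] = theta' theta'' + sin(theta) theta' = theta'(-sin(theta)) + theta' sin(theta) = 0

Only (D) has zero time-derivative. This is the total energy: kinetic (theta')^2/2 plus potential -cos(theta).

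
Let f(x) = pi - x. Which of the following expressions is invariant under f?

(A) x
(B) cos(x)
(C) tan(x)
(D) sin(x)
D

For f(x) = pi - x:
sin(pi - x) = sin(x), so sine is invariant under this transformation.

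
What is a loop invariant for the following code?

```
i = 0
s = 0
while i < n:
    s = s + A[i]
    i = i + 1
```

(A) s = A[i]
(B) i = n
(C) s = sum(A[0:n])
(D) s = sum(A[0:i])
D

A loop invariant must hold before the first iteration and be re-established by every execution of the body.

(D) s = sum(A[0:i]): Initially i = 0 and s = 0 = sum of the empty slice A[0:0]. If s = sum(A[0:i]) holds at the top of an iteration, the body sets s to sum(A[0:i]) + A[i] = sum(A[0:i+1]) and then i to i+1, so s = sum(A[0:i]) holds again. At exit i = n, giving s = sum(A[0:n]).

The other options fail:
(A) s = A[i]: after the first iteration s = A[0] but i = 1, so s = A[i] compares s with the wrong element (and fails in general).
(B) i = n: false initially (i = 0); it is the exit condition, not an invariant.
(C) s = sum(A[0:n]): false before the loop (s = 0, not the full sum) -- it only becomes true at exit.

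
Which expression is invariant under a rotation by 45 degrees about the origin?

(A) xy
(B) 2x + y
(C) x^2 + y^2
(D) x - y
C

A rotation by 45 degrees sends (x, y) to (sqrt(2)x/2 - sqrt(2)y/2, sqrt(2)x/2 + sqrt(2)y/2).
Substitute the transformed coordinates into each option and compare with the original:
(A) xy  ->  (sqrt(2)x/2 - sqrt(2)y/2)(sqrt(2)x/2 + sqrt(2)y/2) = x^2/2 - y^2/2   [differs from xy: not invariant]
(B) 2x + y  ->  2(sqrt(2)x/2 - sqrt(2)y/2) + (sqrt(2)x/2 + sqrt(2)y/2) = 3sqrt(2)x/2 - sqrt(2)y/2   [differs from 2x + y: not invariant]
(C) x^2 + y^2  ->  (sqrt(2)x/2 - sqrt(2)y/2)^2 + (sqrt(2)x/2 + sqrt(2)y/2)^2 = x^2 + y^2   [equals x^2 + y^2: invariant]
(D) x - y  ->  (sqrt(2)x/2 - sqrt(2)y/2) - (sqrt(2)x/2 + sqrt(2)y/2) = -sqrt(2)y   [differs from x - y: not invariant]

Only option (C), x^2 + y^2, is unchanged by the transformation.
Geometrically, x^2 + y^2 is the squared distance from the origin, which every rotation about the origin preserves.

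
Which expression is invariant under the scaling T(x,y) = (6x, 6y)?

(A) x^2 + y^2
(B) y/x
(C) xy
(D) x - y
B

Under the uniform scaling T(x,y) = (6x, 6y):
Substitute the transformed coordinates into each option and compare with the original:
(A) x^2 + y^2  ->  (6x)^2 + (6y)^2 = 36x^2 + 36y^2   [differs from x^2 + y^2: not invariant]
(B) y/x  ->  (6y)/(6x) = y/x   [equals y/x: invariant]
(C) xy  ->  (6x)(6y) = 36xy   [differs from xy: not invariant]
(D) x - y  ->  (6x) - (6y) = 6x - 6y   [differs from x - y: not invariant]

Only option (B), y/x, is unchanged by the transformation.
The common factor 6 cancels in a ratio of coordinates, while sums, products and sums of squares pick up factors of 6 or 36.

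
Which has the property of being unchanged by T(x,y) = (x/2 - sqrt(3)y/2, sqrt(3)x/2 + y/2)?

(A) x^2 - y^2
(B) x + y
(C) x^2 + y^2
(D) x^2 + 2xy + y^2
C

An expression E(x,y) is invariant under T if E(T(x,y)) = E(x,y). Here T(x,y) = (x/2 - sqrt(3)y/2, sqrt(3)x/2 + y/2).
Substitute the transformed coordinates into each option and compare with the original:
(A) x^2 - y^2  ->  (x/2 - sqrt(3)y/2)^2 - (sqrt(3)x/2 + y/2)^2 = -x^2/2 - sqrt(3)xy + y^2/2   [differs from x^2 - y^2: not invariant]
(B) x + y  ->  (x/2 - sqrt(3)y/2) + (sqrt(3)x/2 + y/2) = x/2 + sqrt(3)x/2 - sqrt(3)y/2 + y/2   [differs from x + y: not invariant]
(C) x^2 + y^2  ->  (x/2 - sqrt(3)y/2)^2 + (sqrt(3)x/2 + y/2)^2 = x^2 + y^2   [equals x^2 + y^2: invariant]
(D) x^2 + 2xy + y^2  ->  (x/2 - sqrt(3)y/2)^2 + 2(x/2 - sqrt(3)y/2)(sqrt(3)x/2 + y/2) + (sqrt(3)x/2 + y/2)^2 = sqrt(3)x^2/2 + x^2 - xy - sqrt(3)y^2/2 + y^2   [differs from x^2 + 2xy + y^2: not invariant]

Only option (C), x^2 + y^2, is unchanged by the transformation.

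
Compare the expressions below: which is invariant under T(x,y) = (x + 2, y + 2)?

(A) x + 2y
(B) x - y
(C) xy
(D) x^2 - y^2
B

An expression E(x,y) is invariant under T if E(T(x,y)) = E(x,y). Here T(x,y) = (x + 2, y + 2).
Substitute the transformed coordinates into each option and compare with the original:
(A) x + 2y  ->  (x + 2) + 2(y + 2) = x + 2y + 6   [differs from x + 2y: not invariant]
(B) x - y  ->  (x + 2) - (y + 2) = x - y   [equals x - y: invariant]
(C) xy  ->  (x + 2)(y + 2) = xy + 2x + 2y + 4   [differs from xy: not invariant]
(D) x^2 - y^2  ->  (x + 2)^2 - (y + 2)^2 = x^2 + 4x - y^2 - 4y   [differs from x^2 - y^2: not invariant]

Only option (B), x - y, is unchanged by the transformation.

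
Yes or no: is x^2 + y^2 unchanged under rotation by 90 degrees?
Yes

Applying rotation by 90 degrees: x' = x*cos(90 degrees) - y*sin(90 degrees) = -y, y' = x*sin(90 degrees) + y*cos(90 degrees) = x

Substituting into x^2 + y^2:
(-y)^2 + (x)^2
= x^2 + y^2

This equals the original expression x^2 + y^2, so it IS invariant.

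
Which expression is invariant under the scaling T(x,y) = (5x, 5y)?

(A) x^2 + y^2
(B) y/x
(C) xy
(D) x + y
B

Under the uniform scaling T(x,y) = (5x, 5y):
Substitute the transformed coordinates into each option and compare with the original:
(A) x^2 + y^2  ->  (5x)^2 + (5y)^2 = 25x^2 + 25y^2   [differs from x^2 + y^2: not invariant]
(B) y/x  ->  (5y)/(5x) = y/x   [equals y/x: invariant]
(C) xy  ->  (5x)(5y) = 25xy   [differs from xy: not invariant]
(D) x + y  ->  (5x) + (5y) = 5x + 5y   [differs from x + y: not invariant]

Only option (B), y/x, is unchanged by the transformation.
The common factor 5 cancels in a ratio of coordinates, while sums, products and sums of squares pick up factors of 5 or 25.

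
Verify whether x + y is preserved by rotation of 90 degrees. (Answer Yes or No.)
No

Applying rotation by 90 degrees: x' = x*cos(90 degrees) - y*sin(90 degrees) = -y, y' = x*sin(90 degrees) + y*cos(90 degrees) = x

Substituting into x + y:
(-y) + (x)
= x - y

This differs from the original expression x + y, so it is NOT invariant.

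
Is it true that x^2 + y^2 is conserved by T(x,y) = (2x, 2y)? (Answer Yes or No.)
No

Substitute T(x,y) = (2x, 2y) into the expression and compare with the original.

Original: x^2 + y^2
After applying T: (2x)^2 + (2y)^2 = 4x^2 + 4y^2

This differs from the original x^2 + y^2 (difference: 3x^2 + 3y^2), so the expression is NOT invariant.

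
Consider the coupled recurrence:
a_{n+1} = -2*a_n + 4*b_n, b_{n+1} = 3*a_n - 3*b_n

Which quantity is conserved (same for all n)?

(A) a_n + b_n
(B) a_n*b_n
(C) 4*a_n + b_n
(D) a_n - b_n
A

Replace a_n by a_{n+1} = -2*a_n + 4*b_n and b_n by b_{n+1} = 3*a_n - 3*b_n in each option and simplify:
(A) a_n + b_n  ->  (-2*a_n + 4*b_n) + (3*a_n - 3*b_n) = a_n + b_n   [conserved]
(B) a_n*b_n  ->  (-2*a_n + 4*b_n)*(3*a_n - 3*b_n) = -6*a_n^2 + 18*a_n*b_n - 12*b_n^2   [not conserved]
(C) 4*a_n + b_n  ->  4*(-2*a_n + 4*b_n) + (3*a_n - 3*b_n) = -5*a_n + 13*b_n   [not conserved]
(D) a_n - b_n  ->  (-2*a_n + 4*b_n) - (3*a_n - 3*b_n) = -5*a_n + 7*b_n   [not conserved]

Only (A) a_n + b_n returns to itself after one step, so it is the conserved quantity.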